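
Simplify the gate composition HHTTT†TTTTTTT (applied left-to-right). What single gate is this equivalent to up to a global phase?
I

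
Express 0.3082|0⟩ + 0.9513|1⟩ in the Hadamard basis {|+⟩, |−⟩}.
0.8906|+⟩ - 0.4547|−⟩

With |ψ⟩ = α|0⟩ + β|1⟩, the Hadamard-basis coefficients are ⟨+|ψ⟩ = (α + β)/√2 and ⟨−|ψ⟩ = (α − β)/√2.
Here α = 0.3082, β = 0.9513: (α + β)/√2 = 0.8906, (α − β)/√2 = -0.4547.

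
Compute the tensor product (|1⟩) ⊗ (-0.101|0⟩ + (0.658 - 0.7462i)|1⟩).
-0.101|10⟩ + (0.658 - 0.7462i)|11⟩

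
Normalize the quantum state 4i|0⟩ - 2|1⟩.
0.8944i|0⟩ - 1/√5|1⟩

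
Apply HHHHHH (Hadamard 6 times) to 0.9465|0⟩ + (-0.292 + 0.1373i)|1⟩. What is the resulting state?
0.9465|0⟩ + (-0.292 + 0.1373i)|1⟩

H² = I, so an even number of Hadamards cancels: H^6 = I and the state is unchanged.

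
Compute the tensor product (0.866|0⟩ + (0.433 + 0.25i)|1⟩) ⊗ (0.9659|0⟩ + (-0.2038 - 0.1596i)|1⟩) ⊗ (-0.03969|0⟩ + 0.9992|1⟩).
-0.0332|000⟩ + 0.8358|001⟩ + (0.007005 + 0.005486i)|010⟩ + (-0.1763 - 0.1381i)|011⟩ + (-0.0166 - 0.009584i)|100⟩ + (0.4179 + 0.2413i)|101⟩ + (0.001919 + 0.004765i)|110⟩ + (-0.04831 - 0.12i)|111⟩

amp(|b₁b₂…⟩) = product of the factor amplitudes for bits b₁, b₂, …; only kets whose every factor amplitude is nonzero survive.
|000⟩: (0.866)(0.9659)(-0.03969) = -0.0332
|001⟩: (0.866)(0.9659)(0.9992) = 0.8358
|010⟩: (0.866)(-0.2038 - 0.1596i)(-0.03969) = (0.007005 + 0.005486i)
|011⟩: (0.866)(-0.2038 - 0.1596i)(0.9992) = (-0.1763 - 0.1381i)
|100⟩: (0.433 + 0.25i)(0.9659)(-0.03969) = (-0.0166 - 0.009584i)
|101⟩: (0.433 + 0.25i)(0.9659)(0.9992) = (0.4179 + 0.2413i)
|110⟩: (0.433 + 0.25i)(-0.2038 - 0.1596i)(-0.03969) = (0.001919 + 0.004765i)
|111⟩: (0.433 + 0.25i)(-0.2038 - 0.1596i)(0.9992) = (-0.04831 - 0.12i)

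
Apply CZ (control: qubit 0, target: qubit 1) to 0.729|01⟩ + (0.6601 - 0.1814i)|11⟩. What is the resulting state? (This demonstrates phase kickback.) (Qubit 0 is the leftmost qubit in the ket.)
0.729|01⟩ + (-0.6601 + 0.1814i)|11⟩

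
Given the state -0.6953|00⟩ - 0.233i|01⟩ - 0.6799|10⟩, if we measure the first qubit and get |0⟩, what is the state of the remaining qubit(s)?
-0.9482|0⟩ - 0.3177i|1⟩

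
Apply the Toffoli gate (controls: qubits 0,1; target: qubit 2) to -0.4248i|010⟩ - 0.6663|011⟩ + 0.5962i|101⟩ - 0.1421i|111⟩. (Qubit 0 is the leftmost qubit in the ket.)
-0.4248i|010⟩ - 0.6663|011⟩ + 0.5962i|101⟩ - 0.1421i|110⟩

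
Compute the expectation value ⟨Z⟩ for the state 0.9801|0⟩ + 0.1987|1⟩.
0.9211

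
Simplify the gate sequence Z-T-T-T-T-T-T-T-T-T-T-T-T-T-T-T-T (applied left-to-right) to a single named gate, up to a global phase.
Z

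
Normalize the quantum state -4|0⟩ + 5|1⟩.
-0.6247|0⟩ + 0.7809|1⟩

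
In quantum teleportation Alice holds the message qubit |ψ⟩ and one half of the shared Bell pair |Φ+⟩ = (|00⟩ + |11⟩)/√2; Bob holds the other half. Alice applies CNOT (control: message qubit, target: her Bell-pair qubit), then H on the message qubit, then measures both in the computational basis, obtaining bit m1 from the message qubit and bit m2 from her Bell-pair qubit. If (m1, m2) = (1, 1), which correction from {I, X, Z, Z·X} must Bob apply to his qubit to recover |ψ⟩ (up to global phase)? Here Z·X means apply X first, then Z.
Z·X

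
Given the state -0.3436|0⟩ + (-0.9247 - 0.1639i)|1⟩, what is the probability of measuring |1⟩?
0.8819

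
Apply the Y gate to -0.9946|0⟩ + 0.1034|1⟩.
-0.1034i|0⟩ - 0.9946i|1⟩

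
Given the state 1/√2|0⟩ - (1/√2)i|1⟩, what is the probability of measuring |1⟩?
1/2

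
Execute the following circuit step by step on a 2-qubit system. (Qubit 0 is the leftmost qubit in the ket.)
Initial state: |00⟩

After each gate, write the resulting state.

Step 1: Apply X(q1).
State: |01⟩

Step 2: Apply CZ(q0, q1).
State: |01⟩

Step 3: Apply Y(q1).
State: -i|00⟩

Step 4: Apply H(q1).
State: -(1/√2)i|00⟩ - (1/√2)i|01⟩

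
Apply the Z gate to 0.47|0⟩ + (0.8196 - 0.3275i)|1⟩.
0.47|0⟩ + (-0.8196 + 0.3275i)|1⟩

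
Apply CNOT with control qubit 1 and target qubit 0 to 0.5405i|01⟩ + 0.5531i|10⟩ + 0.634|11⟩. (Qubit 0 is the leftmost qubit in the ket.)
0.634|01⟩ + 0.5531i|10⟩ + 0.5405i|11⟩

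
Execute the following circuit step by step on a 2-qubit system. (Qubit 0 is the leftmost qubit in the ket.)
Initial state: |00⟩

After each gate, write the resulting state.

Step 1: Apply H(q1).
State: 1/√2|00⟩ + 1/√2|01⟩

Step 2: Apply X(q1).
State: 1/√2|00⟩ + 1/√2|01⟩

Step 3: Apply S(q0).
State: 1/√2|00⟩ + 1/√2|01⟩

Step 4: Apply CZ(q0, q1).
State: 1/√2|00⟩ + 1/√2|01⟩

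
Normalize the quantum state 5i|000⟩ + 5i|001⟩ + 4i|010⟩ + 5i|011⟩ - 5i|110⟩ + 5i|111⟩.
0.4211i|000⟩ + 0.4211i|001⟩ + 0.3369i|010⟩ + 0.4211i|011⟩ - 0.4211i|110⟩ + 0.4211i|111⟩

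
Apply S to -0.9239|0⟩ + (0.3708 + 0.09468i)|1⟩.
-0.9239|0⟩ + (-0.09468 + 0.3708i)|1⟩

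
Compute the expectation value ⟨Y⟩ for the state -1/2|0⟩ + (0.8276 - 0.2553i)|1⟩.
0.2553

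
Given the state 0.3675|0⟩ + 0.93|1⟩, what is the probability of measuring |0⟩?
0.1351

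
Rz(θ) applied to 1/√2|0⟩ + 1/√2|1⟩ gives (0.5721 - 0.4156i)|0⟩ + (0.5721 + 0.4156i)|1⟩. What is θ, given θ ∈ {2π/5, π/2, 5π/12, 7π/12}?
2π/5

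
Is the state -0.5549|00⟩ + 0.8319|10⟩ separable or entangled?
Separable

Writing the state as a|00⟩ + b|01⟩ + c|10⟩ + d|11⟩, it is a product state iff ad − bc = 0.
Here (a, b, c, d) = (-0.5549, 0, 0.8319, 0): ad − bc = (-0.5549)(0) − (0)(0.8319) = 0, so the state is separable.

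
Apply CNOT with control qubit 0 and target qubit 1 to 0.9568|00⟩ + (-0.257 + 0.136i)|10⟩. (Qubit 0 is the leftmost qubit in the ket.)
0.9568|00⟩ + (-0.257 + 0.136i)|11⟩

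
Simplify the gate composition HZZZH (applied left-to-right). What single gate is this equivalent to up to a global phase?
X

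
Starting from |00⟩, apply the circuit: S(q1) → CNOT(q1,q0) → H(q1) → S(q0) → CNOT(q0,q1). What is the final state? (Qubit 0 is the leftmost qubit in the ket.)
1/√2|00⟩ + 1/√2|01⟩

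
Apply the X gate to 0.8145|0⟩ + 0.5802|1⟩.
0.5802|0⟩ + 0.8145|1⟩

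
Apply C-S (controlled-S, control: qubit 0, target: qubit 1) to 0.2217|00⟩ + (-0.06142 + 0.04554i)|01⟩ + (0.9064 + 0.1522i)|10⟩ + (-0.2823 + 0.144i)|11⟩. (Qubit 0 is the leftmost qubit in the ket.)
0.2217|00⟩ + (-0.06142 + 0.04554i)|01⟩ + (0.9064 + 0.1522i)|10⟩ + (-0.144 - 0.2823i)|11⟩

C-S leaves the control-|0⟩ kets |00⟩, |01⟩ unchanged and applies S to qubit 1 on the control-|1⟩ pair (|10⟩, |11⟩).
S = [[1, 0], [0, i]].
With a = amp(|10⟩) = (0.9064 + 0.1522i) and b = amp(|11⟩) = (-0.2823 + 0.144i):
new amp(|10⟩) = (1)·a = (0.9064 + 0.1522i)
new amp(|11⟩) = (i)·b = (-0.144 - 0.2823i)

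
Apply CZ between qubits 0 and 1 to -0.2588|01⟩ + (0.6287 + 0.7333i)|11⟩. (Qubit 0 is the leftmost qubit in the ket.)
-0.2588|01⟩ + (-0.6287 - 0.7333i)|11⟩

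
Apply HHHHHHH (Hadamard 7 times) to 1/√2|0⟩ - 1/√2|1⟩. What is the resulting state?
|1⟩

H² = I, so H^7 = H: a single Hadamard. With (a, b) = (1/√2, -1/√2), H gives ((a + b)/√2, (a − b)/√2) = (0, 1).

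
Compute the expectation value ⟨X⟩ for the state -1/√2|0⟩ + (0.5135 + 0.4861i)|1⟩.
-0.7262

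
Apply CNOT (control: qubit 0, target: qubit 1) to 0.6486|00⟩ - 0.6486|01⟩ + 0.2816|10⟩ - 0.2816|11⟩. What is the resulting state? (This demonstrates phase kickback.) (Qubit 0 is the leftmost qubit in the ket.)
0.6486|00⟩ - 0.6486|01⟩ - 0.2816|10⟩ + 0.2816|11⟩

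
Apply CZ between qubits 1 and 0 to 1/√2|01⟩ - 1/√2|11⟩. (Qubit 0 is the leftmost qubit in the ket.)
1/√2|01⟩ + 1/√2|11⟩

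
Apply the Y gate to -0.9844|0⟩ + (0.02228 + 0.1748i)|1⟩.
(0.1748 - 0.02228i)|0⟩ - 0.9844i|1⟩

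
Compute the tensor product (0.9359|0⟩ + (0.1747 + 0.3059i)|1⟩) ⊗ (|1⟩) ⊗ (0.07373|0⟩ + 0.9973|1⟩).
0.069|010⟩ + 0.9334|011⟩ + (0.01288 + 0.02255i)|110⟩ + (0.1742 + 0.3051i)|111⟩

amp(|b₁b₂…⟩) = product of the factor amplitudes for bits b₁, b₂, …; only kets whose every factor amplitude is nonzero survive.
|010⟩: (0.9359)(1)(0.07373) = 0.069
|011⟩: (0.9359)(1)(0.9973) = 0.9334
|110⟩: (0.1747 + 0.3059i)(1)(0.07373) = (0.01288 + 0.02255i)
|111⟩: (0.1747 + 0.3059i)(1)(0.9973) = (0.1742 + 0.3051i)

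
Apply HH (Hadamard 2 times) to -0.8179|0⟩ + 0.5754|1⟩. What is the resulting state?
-0.8179|0⟩ + 0.5754|1⟩

H² = I, so an even number of Hadamards cancels: H^2 = I and the state is unchanged.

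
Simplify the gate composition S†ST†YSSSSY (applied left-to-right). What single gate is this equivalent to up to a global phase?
T†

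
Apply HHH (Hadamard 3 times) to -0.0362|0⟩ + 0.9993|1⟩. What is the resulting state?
0.681|0⟩ - 0.7322|1⟩

H² = I, so H^3 = H: a single Hadamard. With (a, b) = (-0.0362, 0.9993), H gives ((a + b)/√2, (a − b)/√2) = (0.681, -0.7322).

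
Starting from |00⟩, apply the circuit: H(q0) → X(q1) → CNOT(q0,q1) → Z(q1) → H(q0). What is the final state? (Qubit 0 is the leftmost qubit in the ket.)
1/2|00⟩ - 1/2|01⟩ - 1/2|10⟩ - 1/2|11⟩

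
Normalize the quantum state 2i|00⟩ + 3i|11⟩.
0.5547i|00⟩ + 0.8321i|11⟩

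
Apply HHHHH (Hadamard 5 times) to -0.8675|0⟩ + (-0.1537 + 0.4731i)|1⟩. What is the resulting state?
(-0.7221 + 0.3345i)|0⟩ + (-0.5047 - 0.3345i)|1⟩

H² = I, so H^5 = H: a single Hadamard. With (a, b) = (-0.8675, (-0.1537 + 0.4731i)), H gives ((a + b)/√2, (a − b)/√2) = ((-0.7221 + 0.3345i), (-0.5047 - 0.3345i)).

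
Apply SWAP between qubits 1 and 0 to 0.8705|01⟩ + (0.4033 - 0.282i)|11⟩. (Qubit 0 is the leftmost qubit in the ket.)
0.8705|10⟩ + (0.4033 - 0.282i)|11⟩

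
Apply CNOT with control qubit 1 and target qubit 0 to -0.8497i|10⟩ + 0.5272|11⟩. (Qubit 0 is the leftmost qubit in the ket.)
0.5272|01⟩ - 0.8497i|10⟩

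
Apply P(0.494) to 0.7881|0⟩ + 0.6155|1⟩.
0.7881|0⟩ + (0.5419 + 0.2918i)|1⟩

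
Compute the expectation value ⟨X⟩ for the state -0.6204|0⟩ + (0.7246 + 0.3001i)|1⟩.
-0.8991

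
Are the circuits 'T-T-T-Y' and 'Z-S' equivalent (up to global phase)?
No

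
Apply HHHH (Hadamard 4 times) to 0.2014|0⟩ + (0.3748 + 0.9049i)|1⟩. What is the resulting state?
0.2014|0⟩ + (0.3748 + 0.9049i)|1⟩

H² = I, so an even number of Hadamards cancels: H^4 = I and the state is unchanged.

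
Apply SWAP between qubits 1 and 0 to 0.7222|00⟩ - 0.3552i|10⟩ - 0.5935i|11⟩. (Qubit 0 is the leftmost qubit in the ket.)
0.7222|00⟩ - 0.3552i|01⟩ - 0.5935i|11⟩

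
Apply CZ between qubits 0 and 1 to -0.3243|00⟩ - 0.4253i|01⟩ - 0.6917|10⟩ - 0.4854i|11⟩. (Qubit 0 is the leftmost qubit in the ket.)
-0.3243|00⟩ - 0.4253i|01⟩ - 0.6917|10⟩ + 0.4854i|11⟩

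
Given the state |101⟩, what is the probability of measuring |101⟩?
1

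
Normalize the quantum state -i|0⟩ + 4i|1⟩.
-0.2425i|0⟩ + 0.9701i|1⟩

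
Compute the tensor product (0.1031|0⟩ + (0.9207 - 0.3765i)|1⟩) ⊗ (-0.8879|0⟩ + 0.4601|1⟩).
-0.09154|00⟩ + 0.04744|01⟩ + (-0.8175 + 0.3343i)|10⟩ + (0.4236 - 0.1732i)|11⟩

amp(|b₁b₂…⟩) = product of the factor amplitudes for bits b₁, b₂, …; only kets whose every factor amplitude is nonzero survive.
|00⟩: (0.1031)(-0.8879) = -0.09154
|01⟩: (0.1031)(0.4601) = 0.04744
|10⟩: (0.9207 - 0.3765i)(-0.8879) = (-0.8175 + 0.3343i)
|11⟩: (0.9207 - 0.3765i)(0.4601) = (0.4236 - 0.1732i)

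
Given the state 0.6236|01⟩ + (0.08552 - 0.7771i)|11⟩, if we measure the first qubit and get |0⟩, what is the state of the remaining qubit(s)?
|1⟩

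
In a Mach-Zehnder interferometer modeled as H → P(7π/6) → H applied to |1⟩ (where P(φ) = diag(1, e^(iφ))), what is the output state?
(0.933 + 0.25i)|0⟩ + (0.06699 - 0.25i)|1⟩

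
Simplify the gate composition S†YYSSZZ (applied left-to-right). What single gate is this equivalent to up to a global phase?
S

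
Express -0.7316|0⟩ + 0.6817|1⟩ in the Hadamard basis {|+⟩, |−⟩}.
-0.03528|+⟩ - 0.9994|−⟩

With |ψ⟩ = α|0⟩ + β|1⟩, the Hadamard-basis coefficients are ⟨+|ψ⟩ = (α + β)/√2 and ⟨−|ψ⟩ = (α − β)/√2.
Here α = -0.7316, β = 0.6817: (α + β)/√2 = -0.03528, (α − β)/√2 = -0.9994.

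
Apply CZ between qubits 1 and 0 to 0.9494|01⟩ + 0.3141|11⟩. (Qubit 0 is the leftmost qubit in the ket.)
0.9494|01⟩ - 0.3141|11⟩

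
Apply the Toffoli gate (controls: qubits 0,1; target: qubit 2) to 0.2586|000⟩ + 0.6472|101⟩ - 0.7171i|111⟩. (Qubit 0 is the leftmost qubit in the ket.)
0.2586|000⟩ + 0.6472|101⟩ - 0.7171i|110⟩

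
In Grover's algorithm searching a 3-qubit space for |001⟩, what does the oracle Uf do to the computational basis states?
Uf|x⟩ = -|x⟩ if x = 001, else |x⟩ (phase flip on target)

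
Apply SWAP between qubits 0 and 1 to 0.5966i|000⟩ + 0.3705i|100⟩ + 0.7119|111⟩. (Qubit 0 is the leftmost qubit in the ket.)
0.5966i|000⟩ + 0.3705i|010⟩ + 0.7119|111⟩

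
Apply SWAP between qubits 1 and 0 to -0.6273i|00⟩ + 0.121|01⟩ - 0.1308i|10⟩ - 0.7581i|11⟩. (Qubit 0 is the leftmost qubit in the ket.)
-0.6273i|00⟩ - 0.1308i|01⟩ + 0.121|10⟩ - 0.7581i|11⟩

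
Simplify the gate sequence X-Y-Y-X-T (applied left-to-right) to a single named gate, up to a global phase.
T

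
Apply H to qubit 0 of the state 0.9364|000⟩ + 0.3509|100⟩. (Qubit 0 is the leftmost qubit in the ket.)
0.9103|000⟩ + 0.414|100⟩

H on qubit 0 mixes each pair of kets that differ only in qubit 0: amplitudes (a, b) of (|…0…⟩, |…1…⟩) become ((a + b)/√2, (a − b)/√2). Kets absent from the input have amplitude 0.
(|000⟩, |100⟩): (a, b) = (0.9364, 0.3509) → (0.9103, 0.414)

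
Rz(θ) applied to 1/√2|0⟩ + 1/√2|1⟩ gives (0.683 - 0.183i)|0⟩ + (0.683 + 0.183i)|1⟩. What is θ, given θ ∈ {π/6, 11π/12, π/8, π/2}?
π/6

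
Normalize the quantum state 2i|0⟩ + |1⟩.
0.8944i|0⟩ + 1/√5|1⟩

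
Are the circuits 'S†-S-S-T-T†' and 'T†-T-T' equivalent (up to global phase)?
No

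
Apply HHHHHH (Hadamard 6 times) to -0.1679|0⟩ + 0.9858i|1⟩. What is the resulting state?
-0.1679|0⟩ + 0.9858i|1⟩

H² = I, so an even number of Hadamards cancels: H^6 = I and the state is unchanged.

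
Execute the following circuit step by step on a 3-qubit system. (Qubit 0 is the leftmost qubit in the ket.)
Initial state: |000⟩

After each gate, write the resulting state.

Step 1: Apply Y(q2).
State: i|001⟩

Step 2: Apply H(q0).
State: (1/√2)i|001⟩ + (1/√2)i|101⟩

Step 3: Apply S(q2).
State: -1/√2|001⟩ - 1/√2|101⟩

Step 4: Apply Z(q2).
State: 1/√2|001⟩ + 1/√2|101⟩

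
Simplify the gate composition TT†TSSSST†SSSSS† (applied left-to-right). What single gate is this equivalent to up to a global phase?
S†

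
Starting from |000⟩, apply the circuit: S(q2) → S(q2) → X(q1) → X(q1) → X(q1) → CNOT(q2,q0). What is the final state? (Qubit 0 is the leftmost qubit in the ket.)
|010⟩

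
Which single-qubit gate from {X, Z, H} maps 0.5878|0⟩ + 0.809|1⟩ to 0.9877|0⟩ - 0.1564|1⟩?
H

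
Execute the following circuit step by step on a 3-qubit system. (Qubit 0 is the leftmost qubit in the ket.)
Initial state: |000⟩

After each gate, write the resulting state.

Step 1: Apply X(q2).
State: |001⟩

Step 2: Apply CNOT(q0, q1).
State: |001⟩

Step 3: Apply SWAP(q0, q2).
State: |100⟩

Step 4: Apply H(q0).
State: 1/√2|000⟩ - 1/√2|100⟩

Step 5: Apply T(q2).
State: 1/√2|000⟩ - 1/√2|100⟩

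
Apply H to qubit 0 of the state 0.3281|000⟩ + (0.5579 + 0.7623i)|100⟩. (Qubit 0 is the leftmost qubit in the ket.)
(0.6265 + 0.539i)|000⟩ + (-0.1625 - 0.539i)|100⟩

H on qubit 0 mixes each pair of kets that differ only in qubit 0: amplitudes (a, b) of (|…0…⟩, |…1…⟩) become ((a + b)/√2, (a − b)/√2). Kets absent from the input have amplitude 0.
(|000⟩, |100⟩): (a, b) = (0.3281, (0.5579 + 0.7623i)) → ((0.6265 + 0.539i), (-0.1625 - 0.539i))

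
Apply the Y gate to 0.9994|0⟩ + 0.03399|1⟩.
-0.03399i|0⟩ + 0.9994i|1⟩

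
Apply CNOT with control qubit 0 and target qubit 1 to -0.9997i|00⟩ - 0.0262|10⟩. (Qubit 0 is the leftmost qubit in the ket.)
-0.9997i|00⟩ - 0.0262|11⟩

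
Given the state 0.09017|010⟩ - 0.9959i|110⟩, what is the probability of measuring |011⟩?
0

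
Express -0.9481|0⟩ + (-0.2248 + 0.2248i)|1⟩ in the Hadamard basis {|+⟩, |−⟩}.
(-0.8294 + 0.159i)|+⟩ + (-0.5115 - 0.159i)|−⟩

With |ψ⟩ = α|0⟩ + β|1⟩, the Hadamard-basis coefficients are ⟨+|ψ⟩ = (α + β)/√2 and ⟨−|ψ⟩ = (α − β)/√2.
Here α = -0.9481, β = (-0.2248 + 0.2248i): (α + β)/√2 = (-0.8294 + 0.159i), (α − β)/√2 = (-0.5115 - 0.159i).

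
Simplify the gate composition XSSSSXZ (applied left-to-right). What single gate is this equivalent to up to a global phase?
Z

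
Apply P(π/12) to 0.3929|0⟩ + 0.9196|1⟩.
0.3929|0⟩ + (0.8883 + 0.238i)|1⟩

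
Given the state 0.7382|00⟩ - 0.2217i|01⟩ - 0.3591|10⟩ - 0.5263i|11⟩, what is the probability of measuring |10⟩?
0.129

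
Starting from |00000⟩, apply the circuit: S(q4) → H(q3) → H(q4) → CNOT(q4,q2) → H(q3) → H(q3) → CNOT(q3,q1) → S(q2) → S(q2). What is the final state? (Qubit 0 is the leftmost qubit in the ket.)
1/2|00000⟩ - 1/2|00101⟩ + 1/2|01010⟩ - 1/2|01111⟩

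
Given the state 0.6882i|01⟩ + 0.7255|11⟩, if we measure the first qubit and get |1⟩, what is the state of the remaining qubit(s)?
|1⟩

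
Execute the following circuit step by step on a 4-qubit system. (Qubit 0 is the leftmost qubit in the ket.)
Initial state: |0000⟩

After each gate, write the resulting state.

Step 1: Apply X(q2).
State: |0010⟩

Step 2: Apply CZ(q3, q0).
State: |0010⟩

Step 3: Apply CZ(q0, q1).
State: |0010⟩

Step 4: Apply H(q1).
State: 1/√2|0010⟩ + 1/√2|0110⟩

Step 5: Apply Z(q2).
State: -1/√2|0010⟩ - 1/√2|0110⟩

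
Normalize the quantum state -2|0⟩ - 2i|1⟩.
-1/√2|0⟩ - (1/√2)i|1⟩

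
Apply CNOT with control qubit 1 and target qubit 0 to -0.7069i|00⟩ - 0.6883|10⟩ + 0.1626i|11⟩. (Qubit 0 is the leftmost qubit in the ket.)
-0.7069i|00⟩ + 0.1626i|01⟩ - 0.6883|10⟩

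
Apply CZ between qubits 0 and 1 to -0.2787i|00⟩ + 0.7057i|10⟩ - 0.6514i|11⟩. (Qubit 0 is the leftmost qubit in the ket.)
-0.2787i|00⟩ + 0.7057i|10⟩ + 0.6514i|11⟩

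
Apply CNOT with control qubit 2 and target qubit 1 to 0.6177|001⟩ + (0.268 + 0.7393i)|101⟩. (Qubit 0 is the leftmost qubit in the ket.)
0.6177|011⟩ + (0.268 + 0.7393i)|111⟩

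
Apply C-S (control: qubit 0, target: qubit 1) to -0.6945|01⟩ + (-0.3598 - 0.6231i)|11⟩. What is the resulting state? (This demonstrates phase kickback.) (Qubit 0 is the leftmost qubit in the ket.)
-0.6945|01⟩ + (0.6231 - 0.3598i)|11⟩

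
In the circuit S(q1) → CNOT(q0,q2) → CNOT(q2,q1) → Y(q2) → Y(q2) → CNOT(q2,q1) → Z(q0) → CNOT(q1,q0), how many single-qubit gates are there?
4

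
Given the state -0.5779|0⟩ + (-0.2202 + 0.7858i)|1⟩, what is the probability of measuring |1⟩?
0.666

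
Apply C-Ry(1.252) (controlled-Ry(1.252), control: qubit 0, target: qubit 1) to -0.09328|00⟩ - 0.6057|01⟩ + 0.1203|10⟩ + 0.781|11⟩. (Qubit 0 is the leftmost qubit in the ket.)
-0.09328|00⟩ - 0.6057|01⟩ - 0.3601|10⟩ + 0.7034|11⟩

C-Ry(1.252) leaves the control-|0⟩ kets |00⟩, |01⟩ unchanged and applies Ry(1.252) to qubit 1 on the control-|1⟩ pair (|10⟩, |11⟩).
Ry(1.252) = [[cos(θ/2), −sin(θ/2)], [sin(θ/2), cos(θ/2)]]; θ = 1.252, cos(θ/2) ≈ 0.810378, sin(θ/2) ≈ 0.585908.
With a = amp(|10⟩) = 0.1203 and b = amp(|11⟩) = 0.781:
new amp(|10⟩) = (0.810378)·a + (-0.585908)·b = -0.3601
new amp(|11⟩) = (0.585908)·a + (0.810378)·b = 0.7034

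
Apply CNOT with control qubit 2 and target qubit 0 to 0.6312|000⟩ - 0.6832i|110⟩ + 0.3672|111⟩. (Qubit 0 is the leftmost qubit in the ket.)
0.6312|000⟩ + 0.3672|011⟩ - 0.6832i|110⟩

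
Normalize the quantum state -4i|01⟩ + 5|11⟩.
-0.6247i|01⟩ + 0.7809|11⟩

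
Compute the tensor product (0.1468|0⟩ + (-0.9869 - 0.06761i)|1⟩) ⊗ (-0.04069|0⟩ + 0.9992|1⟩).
-0.005973|00⟩ + 0.1467|01⟩ + (0.04016 + 0.002751i)|10⟩ + (-0.9861 - 0.06756i)|11⟩

amp(|b₁b₂…⟩) = product of the factor amplitudes for bits b₁, b₂, …; only kets whose every factor amplitude is nonzero survive.
|00⟩: (0.1468)(-0.04069) = -0.005973
|01⟩: (0.1468)(0.9992) = 0.1467
|10⟩: (-0.9869 - 0.06761i)(-0.04069) = (0.04016 + 0.002751i)
|11⟩: (-0.9869 - 0.06761i)(0.9992) = (-0.9861 - 0.06756i)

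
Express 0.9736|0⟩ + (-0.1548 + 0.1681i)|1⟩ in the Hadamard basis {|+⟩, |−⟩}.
(0.579 + 0.1189i)|+⟩ + (0.7979 - 0.1189i)|−⟩

With |ψ⟩ = α|0⟩ + β|1⟩, the Hadamard-basis coefficients are ⟨+|ψ⟩ = (α + β)/√2 and ⟨−|ψ⟩ = (α − β)/√2.
Here α = 0.9736, β = (-0.1548 + 0.1681i): (α + β)/√2 = (0.579 + 0.1189i), (α − β)/√2 = (0.7979 - 0.1189i).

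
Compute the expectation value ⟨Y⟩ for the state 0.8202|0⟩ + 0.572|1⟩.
0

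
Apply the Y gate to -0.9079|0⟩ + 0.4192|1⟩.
-0.4192i|0⟩ - 0.9079i|1⟩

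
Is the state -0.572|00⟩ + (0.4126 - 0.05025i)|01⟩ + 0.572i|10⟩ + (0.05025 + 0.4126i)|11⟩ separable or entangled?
Entangled

Writing the state as a|00⟩ + b|01⟩ + c|10⟩ + d|11⟩, it is a product state iff ad − bc = 0.
Here (a, b, c, d) = (-0.572, (0.4126 - 0.05025i), 0.572i, (0.05025 + 0.4126i)): ad − bc = (-0.572)(0.05025 + 0.4126i) − (0.4126 - 0.05025i)(0.572i) = (-0.05749 - 0.472i) ≠ 0, so the state is entangled.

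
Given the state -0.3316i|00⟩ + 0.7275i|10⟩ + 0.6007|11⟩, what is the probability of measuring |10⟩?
0.5293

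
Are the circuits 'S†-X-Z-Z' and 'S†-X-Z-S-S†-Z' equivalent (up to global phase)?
Yes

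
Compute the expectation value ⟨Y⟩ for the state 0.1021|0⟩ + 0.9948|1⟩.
0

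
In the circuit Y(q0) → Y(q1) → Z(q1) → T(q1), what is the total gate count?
4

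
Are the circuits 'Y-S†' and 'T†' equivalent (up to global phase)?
No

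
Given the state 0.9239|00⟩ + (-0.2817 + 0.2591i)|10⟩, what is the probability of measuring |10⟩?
0.1465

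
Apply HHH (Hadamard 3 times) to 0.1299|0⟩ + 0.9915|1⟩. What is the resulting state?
0.7929|0⟩ - 0.6092|1⟩

H² = I, so H^3 = H: a single Hadamard. With (a, b) = (0.1299, 0.9915), H gives ((a + b)/√2, (a − b)/√2) = (0.7929, -0.6092).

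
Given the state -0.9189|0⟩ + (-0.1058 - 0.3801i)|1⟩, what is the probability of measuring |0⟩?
0.8444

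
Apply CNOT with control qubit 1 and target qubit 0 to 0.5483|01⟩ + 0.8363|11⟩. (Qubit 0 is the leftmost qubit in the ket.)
0.8363|01⟩ + 0.5483|11⟩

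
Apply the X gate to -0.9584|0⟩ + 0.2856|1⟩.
0.2856|0⟩ - 0.9584|1⟩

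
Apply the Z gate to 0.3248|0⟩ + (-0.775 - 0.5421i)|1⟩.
0.3248|0⟩ + (0.775 + 0.5421i)|1⟩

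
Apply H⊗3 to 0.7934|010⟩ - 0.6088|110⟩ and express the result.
0.06527|000⟩ + 0.06527|001⟩ - 0.06527|010⟩ - 0.06527|011⟩ + 0.4958|100⟩ + 0.4958|101⟩ - 0.4958|110⟩ - 0.4958|111⟩

H⊗3 gives amp(|y⟩) = (1/2√2) Σ_x (−1)^(x·y) amp(|x⟩), where x·y is the number of positions in which both x and y have a 1.
|000⟩: (0.7934 - 0.6088)/(2√2) = 0.06527
|001⟩: (0.7934 - 0.6088)/(2√2) = 0.06527
|010⟩: (-0.7934 + 0.6088)/(2√2) = -0.06527
|011⟩: (-0.7934 + 0.6088)/(2√2) = -0.06527
|100⟩: (0.7934 + 0.6088)/(2√2) = 0.4958
|101⟩: (0.7934 + 0.6088)/(2√2) = 0.4958
|110⟩: (-0.7934 - 0.6088)/(2√2) = -0.4958
|111⟩: (-0.7934 - 0.6088)/(2√2) = -0.4958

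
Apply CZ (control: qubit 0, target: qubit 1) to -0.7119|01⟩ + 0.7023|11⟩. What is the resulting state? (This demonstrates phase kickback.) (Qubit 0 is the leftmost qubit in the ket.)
-0.7119|01⟩ - 0.7023|11⟩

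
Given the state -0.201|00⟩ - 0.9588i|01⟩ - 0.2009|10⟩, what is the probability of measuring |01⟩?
0.9193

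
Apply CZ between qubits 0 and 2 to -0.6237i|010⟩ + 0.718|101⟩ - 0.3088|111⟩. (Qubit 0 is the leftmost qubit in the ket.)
-0.6237i|010⟩ - 0.718|101⟩ + 0.3088|111⟩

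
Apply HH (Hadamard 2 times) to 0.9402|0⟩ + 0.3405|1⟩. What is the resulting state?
0.9402|0⟩ + 0.3405|1⟩

H² = I, so an even number of Hadamards cancels: H^2 = I and the state is unchanged.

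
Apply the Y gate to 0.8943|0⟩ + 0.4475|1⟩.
-0.4475i|0⟩ + 0.8943i|1⟩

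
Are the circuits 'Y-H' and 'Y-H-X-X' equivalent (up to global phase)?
Yes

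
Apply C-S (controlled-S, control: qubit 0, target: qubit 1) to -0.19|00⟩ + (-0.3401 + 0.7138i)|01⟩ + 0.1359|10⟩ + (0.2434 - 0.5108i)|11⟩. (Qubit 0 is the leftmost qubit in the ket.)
-0.19|00⟩ + (-0.3401 + 0.7138i)|01⟩ + 0.1359|10⟩ + (0.5108 + 0.2434i)|11⟩

C-S leaves the control-|0⟩ kets |00⟩, |01⟩ unchanged and applies S to qubit 1 on the control-|1⟩ pair (|10⟩, |11⟩).
S = [[1, 0], [0, i]].
With a = amp(|10⟩) = 0.1359 and b = amp(|11⟩) = (0.2434 - 0.5108i):
new amp(|10⟩) = (1)·a = 0.1359
new amp(|11⟩) = (i)·b = (0.5108 + 0.2434i)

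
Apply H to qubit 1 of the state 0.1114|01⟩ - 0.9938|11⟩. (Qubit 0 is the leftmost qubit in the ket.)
0.07877|00⟩ - 0.07877|01⟩ - 0.7027|10⟩ + 0.7027|11⟩

H on qubit 1 mixes each pair of kets that differ only in qubit 1: amplitudes (a, b) of (|…0…⟩, |…1…⟩) become ((a + b)/√2, (a − b)/√2). Kets absent from the input have amplitude 0.
(|00⟩, |01⟩): (a, b) = (0, 0.1114) → (0.07877, -0.07877)
(|10⟩, |11⟩): (a, b) = (0, -0.9938) → (-0.7027, 0.7027)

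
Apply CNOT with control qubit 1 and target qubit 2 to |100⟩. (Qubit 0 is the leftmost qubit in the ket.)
|100⟩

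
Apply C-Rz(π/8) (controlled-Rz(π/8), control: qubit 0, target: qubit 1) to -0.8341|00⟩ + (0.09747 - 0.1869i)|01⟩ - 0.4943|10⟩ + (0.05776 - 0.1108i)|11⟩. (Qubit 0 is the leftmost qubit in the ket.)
-0.8341|00⟩ + (0.09747 - 0.1869i)|01⟩ + (-0.4848 + 0.09643i)|10⟩ + (0.07827 - 0.0974i)|11⟩

C-Rz(π/8) leaves the control-|0⟩ kets |00⟩, |01⟩ unchanged and applies Rz(π/8) to qubit 1 on the control-|1⟩ pair (|10⟩, |11⟩).
Rz(π/8) = [[e^(−iθ/2), 0], [0, e^(iθ/2)]] with e^(±iθ/2) = cos(θ/2) ± i·sin(θ/2); θ = π/8, cos(θ/2) ≈ 0.980785, sin(θ/2) ≈ 0.19509.
With a = amp(|10⟩) = -0.4943 and b = amp(|11⟩) = (0.05776 - 0.1108i):
new amp(|10⟩) = (0.980785 - 0.19509i)·a = (-0.4848 + 0.09643i)
new amp(|11⟩) = (0.980785 + 0.19509i)·b = (0.07827 - 0.0974i)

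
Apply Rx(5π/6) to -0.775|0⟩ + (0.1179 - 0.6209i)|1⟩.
(-0.8003 - 0.1139i)|0⟩ + (0.03051 + 0.5879i)|1⟩

Rx(5π/6) = [[cos(θ/2), −i·sin(θ/2)], [−i·sin(θ/2), cos(θ/2)]]; θ = 5π/6, cos(θ/2) ≈ 0.258819, sin(θ/2) ≈ 0.965926.
With a = amp(|0⟩) = -0.775 and b = amp(|1⟩) = (0.1179 - 0.6209i):
new amp(|0⟩) = (0.258819)·a + (-0.965926i)·b = (-0.8003 - 0.1139i)
new amp(|1⟩) = (-0.965926i)·a + (0.258819)·b = (0.03051 + 0.5879i)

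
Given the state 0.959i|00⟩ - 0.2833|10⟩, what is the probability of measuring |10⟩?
0.08026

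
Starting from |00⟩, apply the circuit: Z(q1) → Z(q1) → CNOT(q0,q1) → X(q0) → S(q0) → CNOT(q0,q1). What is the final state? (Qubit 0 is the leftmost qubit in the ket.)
i|11⟩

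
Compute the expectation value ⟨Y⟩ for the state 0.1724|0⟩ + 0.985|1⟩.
0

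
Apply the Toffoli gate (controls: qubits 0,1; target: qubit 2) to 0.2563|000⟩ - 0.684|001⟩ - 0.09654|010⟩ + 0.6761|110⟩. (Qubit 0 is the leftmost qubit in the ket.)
0.2563|000⟩ - 0.684|001⟩ - 0.09654|010⟩ + 0.6761|111⟩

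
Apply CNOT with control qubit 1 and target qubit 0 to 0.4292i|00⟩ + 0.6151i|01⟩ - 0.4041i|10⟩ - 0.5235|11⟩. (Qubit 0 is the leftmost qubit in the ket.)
0.4292i|00⟩ - 0.5235|01⟩ - 0.4041i|10⟩ + 0.6151i|11⟩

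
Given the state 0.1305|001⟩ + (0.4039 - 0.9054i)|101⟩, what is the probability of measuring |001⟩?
0.01703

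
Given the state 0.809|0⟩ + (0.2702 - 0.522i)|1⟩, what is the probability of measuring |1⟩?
0.3455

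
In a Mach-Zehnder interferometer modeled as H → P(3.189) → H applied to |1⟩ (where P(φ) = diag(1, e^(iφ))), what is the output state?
(0.9994 + 0.02369i)|0⟩ + (0.0005618 - 0.02369i)|1⟩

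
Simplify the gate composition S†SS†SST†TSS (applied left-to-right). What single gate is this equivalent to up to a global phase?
S†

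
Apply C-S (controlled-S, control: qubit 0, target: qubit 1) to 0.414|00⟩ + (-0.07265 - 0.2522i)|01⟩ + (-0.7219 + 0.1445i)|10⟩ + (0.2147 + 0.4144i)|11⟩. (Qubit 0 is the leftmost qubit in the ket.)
0.414|00⟩ + (-0.07265 - 0.2522i)|01⟩ + (-0.7219 + 0.1445i)|10⟩ + (-0.4144 + 0.2147i)|11⟩

C-S leaves the control-|0⟩ kets |00⟩, |01⟩ unchanged and applies S to qubit 1 on the control-|1⟩ pair (|10⟩, |11⟩).
S = [[1, 0], [0, i]].
With a = amp(|10⟩) = (-0.7219 + 0.1445i) and b = amp(|11⟩) = (0.2147 + 0.4144i):
new amp(|10⟩) = (1)·a = (-0.7219 + 0.1445i)
new amp(|11⟩) = (i)·b = (-0.4144 + 0.2147i)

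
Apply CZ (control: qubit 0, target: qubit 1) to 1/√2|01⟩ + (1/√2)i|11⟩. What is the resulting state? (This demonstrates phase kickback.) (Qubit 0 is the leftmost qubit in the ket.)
1/√2|01⟩ - (1/√2)i|11⟩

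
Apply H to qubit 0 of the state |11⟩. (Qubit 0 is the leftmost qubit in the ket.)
1/√2|01⟩ - 1/√2|11⟩

H on qubit 0 mixes each pair of kets that differ only in qubit 0: amplitudes (a, b) of (|…0…⟩, |…1…⟩) become ((a + b)/√2, (a − b)/√2). Kets absent from the input have amplitude 0.
(|01⟩, |11⟩): (a, b) = (0, 1) → (1/√2, -1/√2)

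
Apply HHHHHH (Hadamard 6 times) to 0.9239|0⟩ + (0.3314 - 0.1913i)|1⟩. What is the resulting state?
0.9239|0⟩ + (0.3314 - 0.1913i)|1⟩

H² = I, so an even number of Hadamards cancels: H^6 = I and the state is unchanged.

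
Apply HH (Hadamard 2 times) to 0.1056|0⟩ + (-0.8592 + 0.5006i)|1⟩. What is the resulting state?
0.1056|0⟩ + (-0.8592 + 0.5006i)|1⟩

H² = I, so an even number of Hadamards cancels: H^2 = I and the state is unchanged.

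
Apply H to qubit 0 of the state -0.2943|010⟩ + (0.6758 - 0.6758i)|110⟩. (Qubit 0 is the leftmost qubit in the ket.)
(0.2698 - 0.4779i)|010⟩ + (-0.686 + 0.4779i)|110⟩

H on qubit 0 mixes each pair of kets that differ only in qubit 0: amplitudes (a, b) of (|…0…⟩, |…1…⟩) become ((a + b)/√2, (a − b)/√2). Kets absent from the input have amplitude 0.
(|010⟩, |110⟩): (a, b) = (-0.2943, (0.6758 - 0.6758i)) → ((0.2698 - 0.4779i), (-0.686 + 0.4779i))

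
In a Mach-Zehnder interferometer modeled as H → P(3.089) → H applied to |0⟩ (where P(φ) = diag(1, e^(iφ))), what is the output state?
(0.0006913 + 0.02628i)|0⟩ + (0.9993 - 0.02628i)|1⟩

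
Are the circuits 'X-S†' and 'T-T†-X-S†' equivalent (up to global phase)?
Yes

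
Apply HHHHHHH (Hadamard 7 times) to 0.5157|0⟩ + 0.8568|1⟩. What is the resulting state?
0.9705|0⟩ - 0.2412|1⟩

H² = I, so H^7 = H: a single Hadamard. With (a, b) = (0.5157, 0.8568), H gives ((a + b)/√2, (a − b)/√2) = (0.9705, -0.2412).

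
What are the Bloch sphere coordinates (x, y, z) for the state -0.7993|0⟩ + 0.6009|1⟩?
(-0.9606, 0, 0.2778)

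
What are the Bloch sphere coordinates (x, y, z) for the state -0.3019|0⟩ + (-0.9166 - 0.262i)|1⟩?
(0.5534, 0.1582, -0.8177)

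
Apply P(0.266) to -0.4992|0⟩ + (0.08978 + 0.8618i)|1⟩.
-0.4992|0⟩ + (-0.1399 + 0.8551i)|1⟩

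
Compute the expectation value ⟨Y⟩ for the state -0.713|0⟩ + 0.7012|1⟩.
0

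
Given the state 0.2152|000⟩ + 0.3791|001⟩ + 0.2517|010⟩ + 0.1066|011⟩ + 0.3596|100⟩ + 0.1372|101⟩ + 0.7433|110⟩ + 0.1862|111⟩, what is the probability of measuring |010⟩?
0.06335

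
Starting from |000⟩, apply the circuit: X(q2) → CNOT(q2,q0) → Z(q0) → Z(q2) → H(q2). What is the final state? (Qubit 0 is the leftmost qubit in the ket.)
1/√2|100⟩ - 1/√2|101⟩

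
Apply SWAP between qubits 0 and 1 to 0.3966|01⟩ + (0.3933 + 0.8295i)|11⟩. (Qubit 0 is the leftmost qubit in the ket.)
0.3966|10⟩ + (0.3933 + 0.8295i)|11⟩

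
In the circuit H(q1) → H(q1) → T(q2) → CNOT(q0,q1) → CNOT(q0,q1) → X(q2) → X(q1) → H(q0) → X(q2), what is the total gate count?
9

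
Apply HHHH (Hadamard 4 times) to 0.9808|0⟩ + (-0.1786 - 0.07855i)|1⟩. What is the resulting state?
0.9808|0⟩ + (-0.1786 - 0.07855i)|1⟩

H² = I, so an even number of Hadamards cancels: H^4 = I and the state is unchanged.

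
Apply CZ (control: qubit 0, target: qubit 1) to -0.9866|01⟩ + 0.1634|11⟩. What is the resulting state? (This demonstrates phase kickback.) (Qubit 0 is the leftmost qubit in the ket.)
-0.9866|01⟩ - 0.1634|11⟩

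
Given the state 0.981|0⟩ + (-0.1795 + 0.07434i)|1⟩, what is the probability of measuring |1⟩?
0.03775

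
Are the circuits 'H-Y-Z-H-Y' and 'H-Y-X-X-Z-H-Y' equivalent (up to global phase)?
Yes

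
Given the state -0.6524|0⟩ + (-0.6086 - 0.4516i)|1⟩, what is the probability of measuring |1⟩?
0.5743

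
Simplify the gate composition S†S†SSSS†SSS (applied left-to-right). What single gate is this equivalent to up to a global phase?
S†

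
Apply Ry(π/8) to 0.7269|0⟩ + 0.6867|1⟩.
0.579|0⟩ + 0.8153|1⟩

Ry(π/8) = [[cos(θ/2), −sin(θ/2)], [sin(θ/2), cos(θ/2)]]; θ = π/8, cos(θ/2) ≈ 0.980785, sin(θ/2) ≈ 0.19509.
With a = amp(|0⟩) = 0.7269 and b = amp(|1⟩) = 0.6867:
new amp(|0⟩) = (0.980785)·a + (-0.19509)·b = 0.579
new amp(|1⟩) = (0.19509)·a + (0.980785)·b = 0.8153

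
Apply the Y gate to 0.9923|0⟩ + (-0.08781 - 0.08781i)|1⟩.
(-0.08781 + 0.08781i)|0⟩ + 0.9923i|1⟩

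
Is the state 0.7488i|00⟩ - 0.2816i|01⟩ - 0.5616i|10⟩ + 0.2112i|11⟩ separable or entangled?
Separable

Writing the state as a|00⟩ + b|01⟩ + c|10⟩ + d|11⟩, it is a product state iff ad − bc = 0.
Here (a, b, c, d) = (0.7488i, -0.2816i, -0.5616i, 0.2112i): ad − bc = (0.7488i)(0.2112i) − (-0.2816i)(-0.5616i) = 0, so the state is separable.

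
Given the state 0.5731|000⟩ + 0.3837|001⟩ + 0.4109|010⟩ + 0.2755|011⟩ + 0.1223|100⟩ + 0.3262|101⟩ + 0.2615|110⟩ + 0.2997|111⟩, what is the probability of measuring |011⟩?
0.0759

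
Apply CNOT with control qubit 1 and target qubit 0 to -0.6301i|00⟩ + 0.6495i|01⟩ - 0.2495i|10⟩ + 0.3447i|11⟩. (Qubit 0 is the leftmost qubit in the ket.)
-0.6301i|00⟩ + 0.3447i|01⟩ - 0.2495i|10⟩ + 0.6495i|11⟩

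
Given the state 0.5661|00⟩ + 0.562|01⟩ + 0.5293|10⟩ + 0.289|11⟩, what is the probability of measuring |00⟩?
0.3205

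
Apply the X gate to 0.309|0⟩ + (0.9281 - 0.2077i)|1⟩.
(0.9281 - 0.2077i)|0⟩ + 0.309|1⟩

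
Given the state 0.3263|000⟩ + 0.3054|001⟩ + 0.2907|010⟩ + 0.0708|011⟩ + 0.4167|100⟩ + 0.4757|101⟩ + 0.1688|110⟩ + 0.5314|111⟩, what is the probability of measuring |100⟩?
0.1736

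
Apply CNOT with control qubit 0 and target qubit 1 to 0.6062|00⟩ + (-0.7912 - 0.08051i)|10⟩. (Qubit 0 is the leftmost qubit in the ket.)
0.6062|00⟩ + (-0.7912 - 0.08051i)|11⟩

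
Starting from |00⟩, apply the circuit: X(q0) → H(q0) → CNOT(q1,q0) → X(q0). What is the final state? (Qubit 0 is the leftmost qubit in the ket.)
-1/√2|00⟩ + 1/√2|10⟩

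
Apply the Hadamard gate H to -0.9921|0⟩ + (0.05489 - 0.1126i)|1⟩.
(-0.6627 - 0.07962i)|0⟩ + (-0.7403 + 0.07962i)|1⟩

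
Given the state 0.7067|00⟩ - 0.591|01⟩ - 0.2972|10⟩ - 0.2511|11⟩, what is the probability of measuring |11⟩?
0.06305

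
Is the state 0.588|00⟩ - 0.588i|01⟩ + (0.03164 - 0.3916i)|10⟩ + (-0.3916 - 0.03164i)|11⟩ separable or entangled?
Separable

Writing the state as a|00⟩ + b|01⟩ + c|10⟩ + d|11⟩, it is a product state iff ad − bc = 0.
Here (a, b, c, d) = (0.588, -0.588i, (0.03164 - 0.3916i), (-0.3916 - 0.03164i)): ad − bc = (0.588)(-0.3916 - 0.03164i) − (-0.588i)(0.03164 - 0.3916i) = 0, so the state is separable.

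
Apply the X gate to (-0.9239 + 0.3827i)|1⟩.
(-0.9239 + 0.3827i)|0⟩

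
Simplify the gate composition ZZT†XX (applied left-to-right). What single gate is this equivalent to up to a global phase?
T†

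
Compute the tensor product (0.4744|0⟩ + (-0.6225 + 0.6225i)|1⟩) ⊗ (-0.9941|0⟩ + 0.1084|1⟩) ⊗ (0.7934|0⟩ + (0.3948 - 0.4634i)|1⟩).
-0.3742|000⟩ + (-0.1862 + 0.2185i)|001⟩ + 0.0408|010⟩ + (0.0203 - 0.02383i)|011⟩ + (0.491 - 0.491i)|100⟩ + (-0.04245 - 0.5311i)|101⟩ + (-0.05354 + 0.05354i)|110⟩ + (0.004629 + 0.05791i)|111⟩

amp(|b₁b₂…⟩) = product of the factor amplitudes for bits b₁, b₂, …; only kets whose every factor amplitude is nonzero survive.
|000⟩: (0.4744)(-0.9941)(0.7934) = -0.3742
|001⟩: (0.4744)(-0.9941)(0.3948 - 0.4634i) = (-0.1862 + 0.2185i)
|010⟩: (0.4744)(0.1084)(0.7934) = 0.0408
|011⟩: (0.4744)(0.1084)(0.3948 - 0.4634i) = (0.0203 - 0.02383i)
|100⟩: (-0.6225 + 0.6225i)(-0.9941)(0.7934) = (0.491 - 0.491i)
|101⟩: (-0.6225 + 0.6225i)(-0.9941)(0.3948 - 0.4634i) = (-0.04245 - 0.5311i)
|110⟩: (-0.6225 + 0.6225i)(0.1084)(0.7934) = (-0.05354 + 0.05354i)
|111⟩: (-0.6225 + 0.6225i)(0.1084)(0.3948 - 0.4634i) = (0.004629 + 0.05791i)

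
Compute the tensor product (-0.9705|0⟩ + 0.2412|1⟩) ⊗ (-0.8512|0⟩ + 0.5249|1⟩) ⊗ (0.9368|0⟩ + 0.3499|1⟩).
0.7739|000⟩ + 0.289|001⟩ - 0.4772|010⟩ - 0.1782|011⟩ - 0.1923|100⟩ - 0.07184|101⟩ + 0.1186|110⟩ + 0.0443|111⟩

amp(|b₁b₂…⟩) = product of the factor amplitudes for bits b₁, b₂, …; only kets whose every factor amplitude is nonzero survive.
|000⟩: (-0.9705)(-0.8512)(0.9368) = 0.7739
|001⟩: (-0.9705)(-0.8512)(0.3499) = 0.289
|010⟩: (-0.9705)(0.5249)(0.9368) = -0.4772
|011⟩: (-0.9705)(0.5249)(0.3499) = -0.1782
|100⟩: (0.2412)(-0.8512)(0.9368) = -0.1923
|101⟩: (0.2412)(-0.8512)(0.3499) = -0.07184
|110⟩: (0.2412)(0.5249)(0.9368) = 0.1186
|111⟩: (0.2412)(0.5249)(0.3499) = 0.0443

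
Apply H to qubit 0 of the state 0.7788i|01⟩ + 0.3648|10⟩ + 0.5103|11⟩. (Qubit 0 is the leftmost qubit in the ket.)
0.258|00⟩ + (0.3608 + 0.5507i)|01⟩ - 0.258|10⟩ + (-0.3608 + 0.5507i)|11⟩

H on qubit 0 mixes each pair of kets that differ only in qubit 0: amplitudes (a, b) of (|…0…⟩, |…1…⟩) become ((a + b)/√2, (a − b)/√2). Kets absent from the input have amplitude 0.
(|00⟩, |10⟩): (a, b) = (0, 0.3648) → (0.258, -0.258)
(|01⟩, |11⟩): (a, b) = (0.7788i, 0.5103) → ((0.3608 + 0.5507i), (-0.3608 + 0.5507i))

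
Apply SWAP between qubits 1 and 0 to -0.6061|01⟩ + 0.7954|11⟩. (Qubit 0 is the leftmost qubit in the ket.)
-0.6061|10⟩ + 0.7954|11⟩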